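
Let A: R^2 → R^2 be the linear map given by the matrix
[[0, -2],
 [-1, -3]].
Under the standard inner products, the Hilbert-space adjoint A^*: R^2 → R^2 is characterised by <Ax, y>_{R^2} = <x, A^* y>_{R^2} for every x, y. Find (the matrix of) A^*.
A^* = A^T =
[[0, -1],
 [-2, -3]]

For real matrices with standard dot products, the defining identity <Ax, y> = <x, A^* y> gives (Ax)^T y = x^T (A^*) y, i.e. x^T A^T y = x^T (A^*) y. Since this holds for all x, y, we must have A^* = A^T. Therefore
A^* =
[[0, -1],
 [-2, -3]].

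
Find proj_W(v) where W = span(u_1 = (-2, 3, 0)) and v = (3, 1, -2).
proj_W(v) = (6/13, -9/13, 0)

Set up U = [u_1 | ... | u_1] ∈ R^(3×1). The projector onto W = col(U) is P = U (U^T U)^(-1) U^T.
Compute U^T U =
  [13],
and U^T v = (-3).
Solve U^T U · c = U^T v for the coefficients: c = (-3/13). The projection is proj_W(v) = U c.
Check: (v - proj_W(v)) · u_1 = 0  (should be 0).
Result: proj_W(v) = (6/13, -9/13, 0).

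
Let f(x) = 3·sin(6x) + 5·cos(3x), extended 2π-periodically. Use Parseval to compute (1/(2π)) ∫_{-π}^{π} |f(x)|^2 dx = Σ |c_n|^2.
Σ |c_n|^2 = 17

Expand |f|^2 and use orthogonality of {sin(nx), cos(mx)} on [-π, π]:
  ∫_{-π}^{π} sin(nx)^2 dx = π, ∫ cos(mx)^2 dx = π, and cross terms integrate to 0.
So ∫_{-π}^{π} f(x)^2 dx = 3^2 · π + 5^2 · π = (9 + 25)π.
Divide by 2π: (9 + 25)/2 = 17.
By Parseval, this equals Σ |c_n|^2.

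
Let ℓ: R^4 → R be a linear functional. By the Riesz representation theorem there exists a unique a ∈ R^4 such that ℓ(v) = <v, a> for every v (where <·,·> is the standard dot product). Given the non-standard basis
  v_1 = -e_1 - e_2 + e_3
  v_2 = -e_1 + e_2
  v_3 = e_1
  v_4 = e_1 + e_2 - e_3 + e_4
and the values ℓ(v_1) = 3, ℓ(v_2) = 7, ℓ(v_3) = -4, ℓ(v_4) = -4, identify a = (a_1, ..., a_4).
a = (-4, 3, 2, -1)

Write a = (a_1, ..., a_4) in the standard basis. For each basis vector v_i, ℓ(v_i) = <v_i, a> is a linear equation in the a_j's. Collect the n equations into a matrix system V a = ℓ, where row i of V is v_i (expressed in the standard basis). Since V is invertible (lower-triangular with 1s on the diagonal, up to permutation), solve by back-substitution:
  V =
[[-1, -1, 1, 0],
 [-1, 1, 0, 0],
 [1, 0, 0, 0],
 [1, 1, -1, 1]]
  V a = (3, 7, -4, -4)
Solving gives a = (-4, 3, 2, -1).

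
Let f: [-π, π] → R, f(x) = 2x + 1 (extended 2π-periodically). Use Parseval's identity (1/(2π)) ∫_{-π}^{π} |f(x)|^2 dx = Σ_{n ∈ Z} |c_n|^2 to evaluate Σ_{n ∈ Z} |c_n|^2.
Σ |c_n|^2 = 4π^2/3 + 1

Expand and integrate term by term over [-π, π]:
  ∫ (2x)^2 dx = 4·(2π^3/3); ∫ 2·2·(1)·x dx = 0 (odd integrand); ∫ 1^2 dx = 1·2π.
So (1/(2π)) ∫_{-π}^{π} (2x + 1)^2 dx = 4π^2/3 + 1 = 4π^2/3 + 1.
Parseval ⇒ Σ |c_n|^2 = 4π^2/3 + 1.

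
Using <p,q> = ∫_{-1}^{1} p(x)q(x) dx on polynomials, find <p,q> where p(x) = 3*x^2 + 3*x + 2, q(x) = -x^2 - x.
<p,q> = -68/15

Expand the product: p(x)·q(x) = -3*x^4 - 6*x^3 - 5*x^2 - 2*x.
∫_{-1}^{1} of each monomial x^k gives [2/(k+1) if k even, 0 if k odd]. Integrating term-by-term (or equivalently evaluating the antiderivative F(x) = -3*x^5/5 - 3*x^4/2 - 5*x^3/3 - x^2 at the endpoints):
  F(1) − F(−1) = -143/30 − (-7/30) = -68/15.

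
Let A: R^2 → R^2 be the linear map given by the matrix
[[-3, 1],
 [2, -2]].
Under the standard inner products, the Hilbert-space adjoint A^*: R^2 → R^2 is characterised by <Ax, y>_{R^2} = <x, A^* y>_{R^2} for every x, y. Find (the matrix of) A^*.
A^* = A^T =
[[-3, 2],
 [1, -2]]

For real matrices with standard dot products, the defining identity <Ax, y> = <x, A^* y> gives (Ax)^T y = x^T (A^*) y, i.e. x^T A^T y = x^T (A^*) y. Since this holds for all x, y, we must have A^* = A^T. Therefore
A^* =
[[-3, 2],
 [1, -2]].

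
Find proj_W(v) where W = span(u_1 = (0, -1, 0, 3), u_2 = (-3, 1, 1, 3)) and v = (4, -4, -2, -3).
proj_W(v) = (345/68, -173/68, -115/68, -171/68)

Set up U = [u_1 | ... | u_2] ∈ R^(4×2). The projector onto W = col(U) is P = U (U^T U)^(-1) U^T.
Compute U^T U =
  [10, 8]
  [8, 20],
and U^T v = (-5, -27).
Solve U^T U · c = U^T v for the coefficients: c = (29/34, -115/68). The projection is proj_W(v) = U c.
Check: (v - proj_W(v)) · u_1 = 0  (should be 0).
Check: (v - proj_W(v)) · u_2 = 0  (should be 0).
Result: proj_W(v) = (345/68, -173/68, -115/68, -171/68).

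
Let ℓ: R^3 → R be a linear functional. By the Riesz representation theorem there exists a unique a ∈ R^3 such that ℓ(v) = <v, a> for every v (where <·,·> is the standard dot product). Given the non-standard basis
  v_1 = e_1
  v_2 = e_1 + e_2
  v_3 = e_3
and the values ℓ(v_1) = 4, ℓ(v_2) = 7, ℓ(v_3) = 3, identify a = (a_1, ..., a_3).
a = (4, 3, 3)

Write a = (a_1, ..., a_3) in the standard basis. For each basis vector v_i, ℓ(v_i) = <v_i, a> is a linear equation in the a_j's. Collect the n equations into a matrix system V a = ℓ, where row i of V is v_i (expressed in the standard basis). Since V is invertible (lower-triangular with 1s on the diagonal, up to permutation), solve by back-substitution:
  V =
[[1, 0, 0],
 [1, 1, 0],
 [0, 0, 1]]
  V a = (4, 7, 3)
Solving gives a = (4, 3, 3).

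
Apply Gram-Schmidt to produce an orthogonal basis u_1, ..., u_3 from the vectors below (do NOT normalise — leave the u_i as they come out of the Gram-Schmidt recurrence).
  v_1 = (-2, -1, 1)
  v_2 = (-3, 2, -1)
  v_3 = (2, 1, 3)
Orthogonal basis:
  u_1 = (-2, -1, 1)
  u_2 = (-2, 5/2, -3/2)
  u_3 = (28/75, 28/15, 196/75)

Apply the Gram-Schmidt recurrence
  u_1 = v_1
  u_i = v_i − Σ_{j<i} ((v_i · u_j) / (u_j · u_j)) · u_j.

Step by step this gives:
  u_1 = (-2, -1, 1)
  u_2 = (-2, 5/2, -3/2)
  u_3 = (28/75, 28/15, 196/75)

Orthogonality check:
  u_2 · u_1 = 0 (should be 0)
  u_3 · u_1 = 0 (should be 0)
  u_3 · u_2 = 0 (should be 0)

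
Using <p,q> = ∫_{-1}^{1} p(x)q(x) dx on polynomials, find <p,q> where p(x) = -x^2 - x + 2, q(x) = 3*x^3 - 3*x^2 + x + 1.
<p,q> = -4/3

Expand the product: p(x)·q(x) = -3*x^5 + 8*x^3 - 8*x^2 + x + 2.
∫_{-1}^{1} of each monomial x^k gives [2/(k+1) if k even, 0 if k odd]. Integrating term-by-term (or equivalently evaluating the antiderivative F(x) = -x^6/2 + 2*x^4 - 8*x^3/3 + x^2/2 + 2*x at the endpoints):
  F(1) − F(−1) = 4/3 − (8/3) = -4/3.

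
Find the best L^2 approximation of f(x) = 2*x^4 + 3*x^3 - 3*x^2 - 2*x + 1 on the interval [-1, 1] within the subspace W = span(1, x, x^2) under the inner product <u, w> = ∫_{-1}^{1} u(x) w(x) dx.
g(x) = -9*x^2/7 - x/5 + 29/35

The best approximation g ∈ W is the orthogonal projection of f onto W. Writing g = a_0 + a_1 x + a_2 x^2, the coefficients solve the normal equations G · a = b where
  G_{ij} = <φ_i, φ_j> and b_i = <f, φ_i>, with φ_0 = 1, φ_1 = x, φ_2 = x^2.
G =
  [2, 0, 2/3]
  [0, 2/3, 0]
  [2/3, 0, 2/5],
b = (4/5, -2/15, 4/105).
Solving gives a_0 = 29/35, a_1 = -1/5, a_2 = -9/7, so
  g(x) = -9*x^2/7 - x/5 + 29/35.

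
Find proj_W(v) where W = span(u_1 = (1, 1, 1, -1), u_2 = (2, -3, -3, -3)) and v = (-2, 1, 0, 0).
proj_W(v) = (-32/41, 49/123, 49/123, 125/123)

Set up U = [u_1 | ... | u_2] ∈ R^(4×2). The projector onto W = col(U) is P = U (U^T U)^(-1) U^T.
Compute U^T U =
  [4, -1]
  [-1, 31],
and U^T v = (-1, -7).
Solve U^T U · c = U^T v for the coefficients: c = (-38/123, -29/123). The projection is proj_W(v) = U c.
Check: (v - proj_W(v)) · u_1 = 0  (should be 0).
Check: (v - proj_W(v)) · u_2 = 0  (should be 0).
Result: proj_W(v) = (-32/41, 49/123, 49/123, 125/123).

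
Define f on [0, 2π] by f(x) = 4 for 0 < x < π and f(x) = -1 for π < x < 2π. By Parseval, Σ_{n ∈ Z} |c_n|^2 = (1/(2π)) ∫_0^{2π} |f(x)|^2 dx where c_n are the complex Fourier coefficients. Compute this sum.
Σ |c_n|^2 = 17/2

Parseval equates the L^2 energy of f (normalised by 1/(2π)) with the ℓ^2 sum of its Fourier coefficients: (1/(2π)) ∫_0^{2π} |f|^2 = Σ |c_n|^2.
Compute the left side: (1/(2π)) [∫_0^π 4^2 dx + ∫_π^{2π} (-1)^2 dx] = (1/(2π)) · (16π + 1π) = (16 + 1)/2 = 17/2.
So Σ_{n ∈ Z} |c_n|^2 = 17/2.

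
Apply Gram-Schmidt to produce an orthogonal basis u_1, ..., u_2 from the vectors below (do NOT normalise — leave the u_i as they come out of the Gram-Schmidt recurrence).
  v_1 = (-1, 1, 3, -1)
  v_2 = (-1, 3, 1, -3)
Orthogonal basis:
  u_1 = (-1, 1, 3, -1)
  u_2 = (-1/6, 13/6, -3/2, -13/6)

Apply the Gram-Schmidt recurrence
  u_1 = v_1
  u_i = v_i − Σ_{j<i} ((v_i · u_j) / (u_j · u_j)) · u_j.

Step by step this gives:
  u_1 = (-1, 1, 3, -1)
  u_2 = (-1/6, 13/6, -3/2, -13/6)

Orthogonality check:
  u_2 · u_1 = 0 (should be 0)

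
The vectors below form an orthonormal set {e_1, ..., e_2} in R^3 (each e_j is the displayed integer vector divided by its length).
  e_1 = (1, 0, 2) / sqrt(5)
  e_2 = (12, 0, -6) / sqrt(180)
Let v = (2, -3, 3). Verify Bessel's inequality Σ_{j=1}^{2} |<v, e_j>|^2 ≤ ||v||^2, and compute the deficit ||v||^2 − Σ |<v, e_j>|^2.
Σ |<v, e_j>|^2 = 13; ||v||^2 = 22; deficit = 9

Write each e_j = u_j / sqrt(<u_j, u_j>) where u_j is the displayed integer vector. Then <v, e_j> = <v, u_j> / sqrt(<u_j, u_j>), so |<v, e_j>|^2 = <v, u_j>^2 / <u_j, u_j>.
Coefficients: <v, e_1> = 8/sqrt(5), <v, e_2> = 6/sqrt(180).
Square and sum: Σ |<v, e_j>|^2 = 13.
Compute ||v||^2 = v·v = 22.
Deficit = 22 − 13 = 9 ≥ 0, confirming Bessel's inequality. (The deficit equals ||v − Σ <v,e_j> e_j||^2, the squared distance from v to span{e_j}.)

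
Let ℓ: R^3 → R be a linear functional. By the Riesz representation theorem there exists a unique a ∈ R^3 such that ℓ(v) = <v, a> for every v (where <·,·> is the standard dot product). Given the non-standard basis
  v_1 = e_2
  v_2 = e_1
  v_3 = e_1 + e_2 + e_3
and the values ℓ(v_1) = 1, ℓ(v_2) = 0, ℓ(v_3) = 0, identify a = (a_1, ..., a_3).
a = (0, 1, -1)

Write a = (a_1, ..., a_3) in the standard basis. For each basis vector v_i, ℓ(v_i) = <v_i, a> is a linear equation in the a_j's. Collect the n equations into a matrix system V a = ℓ, where row i of V is v_i (expressed in the standard basis). Since V is invertible (lower-triangular with 1s on the diagonal, up to permutation), solve by back-substitution:
  V =
[[0, 1, 0],
 [1, 0, 0],
 [1, 1, 1]]
  V a = (1, 0, 0)
Solving gives a = (0, 1, -1).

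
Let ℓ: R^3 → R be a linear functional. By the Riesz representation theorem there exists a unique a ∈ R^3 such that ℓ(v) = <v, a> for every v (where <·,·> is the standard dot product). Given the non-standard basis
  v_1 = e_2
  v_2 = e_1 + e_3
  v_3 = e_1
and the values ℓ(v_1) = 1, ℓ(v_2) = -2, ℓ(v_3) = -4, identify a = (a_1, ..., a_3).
a = (-4, 1, 2)

Write a = (a_1, ..., a_3) in the standard basis. For each basis vector v_i, ℓ(v_i) = <v_i, a> is a linear equation in the a_j's. Collect the n equations into a matrix system V a = ℓ, where row i of V is v_i (expressed in the standard basis). Since V is invertible (lower-triangular with 1s on the diagonal, up to permutation), solve by back-substitution:
  V =
[[0, 1, 0],
 [1, 0, 1],
 [1, 0, 0]]
  V a = (1, -2, -4)
Solving gives a = (-4, 1, 2).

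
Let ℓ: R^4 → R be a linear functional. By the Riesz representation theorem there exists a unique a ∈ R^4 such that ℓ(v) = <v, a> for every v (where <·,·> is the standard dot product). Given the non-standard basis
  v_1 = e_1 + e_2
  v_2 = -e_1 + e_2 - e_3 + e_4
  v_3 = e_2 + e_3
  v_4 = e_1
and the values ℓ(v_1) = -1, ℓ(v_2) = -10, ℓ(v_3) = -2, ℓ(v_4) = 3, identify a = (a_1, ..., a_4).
a = (3, -4, 2, -1)

Write a = (a_1, ..., a_4) in the standard basis. For each basis vector v_i, ℓ(v_i) = <v_i, a> is a linear equation in the a_j's. Collect the n equations into a matrix system V a = ℓ, where row i of V is v_i (expressed in the standard basis). Since V is invertible (lower-triangular with 1s on the diagonal, up to permutation), solve by back-substitution:
  V =
[[1, 1, 0, 0],
 [-1, 1, -1, 1],
 [0, 1, 1, 0],
 [1, 0, 0, 0]]
  V a = (-1, -10, -2, 3)
Solving gives a = (3, -4, 2, -1).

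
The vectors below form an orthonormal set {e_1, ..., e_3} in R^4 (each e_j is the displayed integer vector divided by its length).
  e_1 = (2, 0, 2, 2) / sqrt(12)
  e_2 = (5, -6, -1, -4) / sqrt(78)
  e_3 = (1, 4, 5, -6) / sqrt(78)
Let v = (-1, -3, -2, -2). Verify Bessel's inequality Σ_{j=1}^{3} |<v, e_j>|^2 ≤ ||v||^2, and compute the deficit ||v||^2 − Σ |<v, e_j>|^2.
Σ |<v, e_j>|^2 = 50/3; ||v||^2 = 18; deficit = 4/3

Write each e_j = u_j / sqrt(<u_j, u_j>) where u_j is the displayed integer vector. Then <v, e_j> = <v, u_j> / sqrt(<u_j, u_j>), so |<v, e_j>|^2 = <v, u_j>^2 / <u_j, u_j>.
Coefficients: <v, e_1> = -10/sqrt(12), <v, e_2> = 23/sqrt(78), <v, e_3> = -11/sqrt(78).
Square and sum: Σ |<v, e_j>|^2 = 50/3.
Compute ||v||^2 = v·v = 18.
Deficit = 18 − 50/3 = 4/3 ≥ 0, confirming Bessel's inequality. (The deficit equals ||v − Σ <v,e_j> e_j||^2, the squared distance from v to span{e_j}.)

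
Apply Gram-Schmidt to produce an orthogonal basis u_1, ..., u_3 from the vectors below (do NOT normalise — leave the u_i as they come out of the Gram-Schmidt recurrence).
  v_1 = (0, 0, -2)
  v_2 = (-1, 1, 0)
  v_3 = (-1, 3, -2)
Orthogonal basis:
  u_1 = (0, 0, -2)
  u_2 = (-1, 1, 0)
  u_3 = (1, 1, 0)

Apply the Gram-Schmidt recurrence
  u_1 = v_1
  u_i = v_i − Σ_{j<i} ((v_i · u_j) / (u_j · u_j)) · u_j.

Step by step this gives:
  u_1 = (0, 0, -2)
  u_2 = (-1, 1, 0)
  u_3 = (1, 1, 0)

Orthogonality check:
  u_2 · u_1 = 0 (should be 0)
  u_3 · u_1 = 0 (should be 0)
  u_3 · u_2 = 0 (should be 0)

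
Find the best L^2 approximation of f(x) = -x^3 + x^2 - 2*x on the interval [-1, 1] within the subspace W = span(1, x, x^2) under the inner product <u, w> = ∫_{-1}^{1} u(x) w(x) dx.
g(x) = x^2 - 13*x/5

The best approximation g ∈ W is the orthogonal projection of f onto W. Writing g = a_0 + a_1 x + a_2 x^2, the coefficients solve the normal equations G · a = b where
  G_{ij} = <φ_i, φ_j> and b_i = <f, φ_i>, with φ_0 = 1, φ_1 = x, φ_2 = x^2.
G =
  [2, 0, 2/3]
  [0, 2/3, 0]
  [2/3, 0, 2/5],
b = (2/3, -26/15, 2/5).
Solving gives a_0 = 0, a_1 = -13/5, a_2 = 1, so
  g(x) = x^2 - 13*x/5.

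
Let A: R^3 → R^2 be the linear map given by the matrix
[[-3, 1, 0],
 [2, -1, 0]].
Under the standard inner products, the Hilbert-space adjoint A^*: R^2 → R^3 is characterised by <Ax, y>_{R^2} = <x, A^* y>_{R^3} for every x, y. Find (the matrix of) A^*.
A^* = A^T =
[[-3, 2],
 [1, -1],
 [0, 0]]

For real matrices with standard dot products, the defining identity <Ax, y> = <x, A^* y> gives (Ax)^T y = x^T (A^*) y, i.e. x^T A^T y = x^T (A^*) y. Since this holds for all x, y, we must have A^* = A^T. Therefore
A^* =
[[-3, 2],
 [1, -1],
 [0, 0]].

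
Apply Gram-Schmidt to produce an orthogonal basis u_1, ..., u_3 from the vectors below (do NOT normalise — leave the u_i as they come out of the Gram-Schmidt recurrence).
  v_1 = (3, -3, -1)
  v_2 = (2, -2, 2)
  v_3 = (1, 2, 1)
Orthogonal basis:
  u_1 = (3, -3, -1)
  u_2 = (8/19, -8/19, 48/19)
  u_3 = (3/2, 3/2, 0)

Apply the Gram-Schmidt recurrence
  u_1 = v_1
  u_i = v_i − Σ_{j<i} ((v_i · u_j) / (u_j · u_j)) · u_j.

Step by step this gives:
  u_1 = (3, -3, -1)
  u_2 = (8/19, -8/19, 48/19)
  u_3 = (3/2, 3/2, 0)

Orthogonality check:
  u_2 · u_1 = 0 (should be 0)
  u_3 · u_1 = 0 (should be 0)
  u_3 · u_2 = 0 (should be 0)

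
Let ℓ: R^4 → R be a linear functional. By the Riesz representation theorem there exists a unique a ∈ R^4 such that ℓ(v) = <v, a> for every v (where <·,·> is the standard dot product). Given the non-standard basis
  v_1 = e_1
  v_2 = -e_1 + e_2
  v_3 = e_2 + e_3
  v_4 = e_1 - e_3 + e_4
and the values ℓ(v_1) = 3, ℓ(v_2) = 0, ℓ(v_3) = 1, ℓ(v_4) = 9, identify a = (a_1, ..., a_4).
a = (3, 3, -2, 4)

Write a = (a_1, ..., a_4) in the standard basis. For each basis vector v_i, ℓ(v_i) = <v_i, a> is a linear equation in the a_j's. Collect the n equations into a matrix system V a = ℓ, where row i of V is v_i (expressed in the standard basis). Since V is invertible (lower-triangular with 1s on the diagonal, up to permutation), solve by back-substitution:
  V =
[[1, 0, 0, 0],
 [-1, 1, 0, 0],
 [0, 1, 1, 0],
 [1, 0, -1, 1]]
  V a = (3, 0, 1, 9)
Solving gives a = (3, 3, -2, 4).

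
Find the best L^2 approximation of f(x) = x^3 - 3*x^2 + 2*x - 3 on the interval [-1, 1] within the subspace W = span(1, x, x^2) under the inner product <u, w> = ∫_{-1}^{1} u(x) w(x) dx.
g(x) = -3*x^2 + 13*x/5 - 3

The best approximation g ∈ W is the orthogonal projection of f onto W. Writing g = a_0 + a_1 x + a_2 x^2, the coefficients solve the normal equations G · a = b where
  G_{ij} = <φ_i, φ_j> and b_i = <f, φ_i>, with φ_0 = 1, φ_1 = x, φ_2 = x^2.
G =
  [2, 0, 2/3]
  [0, 2/3, 0]
  [2/3, 0, 2/5],
b = (-8, 26/15, -16/5).
Solving gives a_0 = -3, a_1 = 13/5, a_2 = -3, so
  g(x) = -3*x^2 + 13*x/5 - 3.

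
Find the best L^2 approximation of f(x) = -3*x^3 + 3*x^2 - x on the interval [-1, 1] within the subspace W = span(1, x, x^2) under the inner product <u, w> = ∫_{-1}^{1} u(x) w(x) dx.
g(x) = 3*x^2 - 14*x/5

The best approximation g ∈ W is the orthogonal projection of f onto W. Writing g = a_0 + a_1 x + a_2 x^2, the coefficients solve the normal equations G · a = b where
  G_{ij} = <φ_i, φ_j> and b_i = <f, φ_i>, with φ_0 = 1, φ_1 = x, φ_2 = x^2.
G =
  [2, 0, 2/3]
  [0, 2/3, 0]
  [2/3, 0, 2/5],
b = (2, -28/15, 6/5).
Solving gives a_0 = 0, a_1 = -14/5, a_2 = 3, so
  g(x) = 3*x^2 - 14*x/5.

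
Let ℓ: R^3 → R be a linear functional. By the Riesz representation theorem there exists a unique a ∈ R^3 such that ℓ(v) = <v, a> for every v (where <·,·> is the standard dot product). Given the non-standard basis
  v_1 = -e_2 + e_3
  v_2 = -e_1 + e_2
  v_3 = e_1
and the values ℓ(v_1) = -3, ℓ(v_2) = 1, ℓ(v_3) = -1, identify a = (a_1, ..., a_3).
a = (-1, 0, -3)

Write a = (a_1, ..., a_3) in the standard basis. For each basis vector v_i, ℓ(v_i) = <v_i, a> is a linear equation in the a_j's. Collect the n equations into a matrix system V a = ℓ, where row i of V is v_i (expressed in the standard basis). Since V is invertible (lower-triangular with 1s on the diagonal, up to permutation), solve by back-substitution:
  V =
[[0, -1, 1],
 [-1, 1, 0],
 [1, 0, 0]]
  V a = (-3, 1, -1)
Solving gives a = (-1, 0, -3).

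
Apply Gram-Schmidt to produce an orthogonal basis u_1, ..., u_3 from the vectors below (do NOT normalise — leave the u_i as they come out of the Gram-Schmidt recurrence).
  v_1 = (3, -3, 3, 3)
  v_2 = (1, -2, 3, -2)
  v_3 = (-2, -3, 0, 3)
Orthogonal basis:
  u_1 = (3, -3, 3, 3)
  u_2 = (0, -1, 2, -3)
  u_3 = (-3, -17/7, -1/7, 5/7)

Apply the Gram-Schmidt recurrence
  u_1 = v_1
  u_i = v_i − Σ_{j<i} ((v_i · u_j) / (u_j · u_j)) · u_j.

Step by step this gives:
  u_1 = (3, -3, 3, 3)
  u_2 = (0, -1, 2, -3)
  u_3 = (-3, -17/7, -1/7, 5/7)

Orthogonality check:
  u_2 · u_1 = 0 (should be 0)
  u_3 · u_1 = 0 (should be 0)
  u_3 · u_2 = 0 (should be 0)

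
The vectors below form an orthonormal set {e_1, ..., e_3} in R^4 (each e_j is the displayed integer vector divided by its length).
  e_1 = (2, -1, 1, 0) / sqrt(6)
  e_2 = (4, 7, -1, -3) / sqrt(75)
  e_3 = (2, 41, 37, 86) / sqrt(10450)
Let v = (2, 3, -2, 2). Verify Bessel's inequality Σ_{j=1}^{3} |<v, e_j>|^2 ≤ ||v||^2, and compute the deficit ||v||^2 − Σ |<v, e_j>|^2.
Σ |<v, e_j>|^2 = 2789/209; ||v||^2 = 21; deficit = 1600/209

Write each e_j = u_j / sqrt(<u_j, u_j>) where u_j is the displayed integer vector. Then <v, e_j> = <v, u_j> / sqrt(<u_j, u_j>), so |<v, e_j>|^2 = <v, u_j>^2 / <u_j, u_j>.
Coefficients: <v, e_1> = -1/sqrt(6), <v, e_2> = 25/sqrt(75), <v, e_3> = 225/sqrt(10450).
Square and sum: Σ |<v, e_j>|^2 = 2789/209.
Compute ||v||^2 = v·v = 21.
Deficit = 21 − 2789/209 = 1600/209 ≥ 0, confirming Bessel's inequality. (The deficit equals ||v − Σ <v,e_j> e_j||^2, the squared distance from v to span{e_j}.)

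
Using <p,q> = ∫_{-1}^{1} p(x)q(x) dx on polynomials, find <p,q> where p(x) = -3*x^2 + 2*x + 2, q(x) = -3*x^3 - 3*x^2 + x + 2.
<p,q> = 38/15

Expand the product: p(x)·q(x) = 9*x^5 + 3*x^4 - 15*x^3 - 10*x^2 + 6*x + 4.
∫_{-1}^{1} of each monomial x^k gives [2/(k+1) if k even, 0 if k odd]. Integrating term-by-term (or equivalently evaluating the antiderivative F(x) = 3*x^6/2 + 3*x^5/5 - 15*x^4/4 - 10*x^3/3 + 3*x^2 + 4*x at the endpoints):
  F(1) − F(−1) = 121/60 − (-31/60) = 38/15.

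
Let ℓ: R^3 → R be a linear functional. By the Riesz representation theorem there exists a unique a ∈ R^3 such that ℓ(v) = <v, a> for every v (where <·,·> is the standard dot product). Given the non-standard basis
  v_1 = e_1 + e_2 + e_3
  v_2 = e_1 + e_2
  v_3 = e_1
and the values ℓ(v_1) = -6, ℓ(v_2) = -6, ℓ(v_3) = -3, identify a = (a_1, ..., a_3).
a = (-3, -3, 0)

Write a = (a_1, ..., a_3) in the standard basis. For each basis vector v_i, ℓ(v_i) = <v_i, a> is a linear equation in the a_j's. Collect the n equations into a matrix system V a = ℓ, where row i of V is v_i (expressed in the standard basis). Since V is invertible (lower-triangular with 1s on the diagonal, up to permutation), solve by back-substitution:
  V =
[[1, 1, 1],
 [1, 1, 0],
 [1, 0, 0]]
  V a = (-6, -6, -3)
Solving gives a = (-3, -3, 0).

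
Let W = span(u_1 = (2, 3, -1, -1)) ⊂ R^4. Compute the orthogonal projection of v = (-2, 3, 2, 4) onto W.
proj_W(v) = (-2/15, -1/5, 1/15, 1/15)

Set up U = [u_1 | ... | u_1] ∈ R^(4×1). The projector onto W = col(U) is P = U (U^T U)^(-1) U^T.
Compute U^T U =
  [15],
and U^T v = (-1).
Solve U^T U · c = U^T v for the coefficients: c = (-1/15). The projection is proj_W(v) = U c.
Check: (v - proj_W(v)) · u_1 = 0  (should be 0).
Result: proj_W(v) = (-2/15, -1/5, 1/15, 1/15).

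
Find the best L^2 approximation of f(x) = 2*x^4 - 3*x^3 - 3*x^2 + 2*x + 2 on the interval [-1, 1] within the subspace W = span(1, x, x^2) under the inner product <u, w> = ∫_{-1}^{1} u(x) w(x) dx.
g(x) = -9*x^2/7 + x/5 + 64/35

The best approximation g ∈ W is the orthogonal projection of f onto W. Writing g = a_0 + a_1 x + a_2 x^2, the coefficients solve the normal equations G · a = b where
  G_{ij} = <φ_i, φ_j> and b_i = <f, φ_i>, with φ_0 = 1, φ_1 = x, φ_2 = x^2.
G =
  [2, 0, 2/3]
  [0, 2/3, 0]
  [2/3, 0, 2/5],
b = (14/5, 2/15, 74/105).
Solving gives a_0 = 64/35, a_1 = 1/5, a_2 = -9/7, so
  g(x) = -9*x^2/7 + x/5 + 64/35.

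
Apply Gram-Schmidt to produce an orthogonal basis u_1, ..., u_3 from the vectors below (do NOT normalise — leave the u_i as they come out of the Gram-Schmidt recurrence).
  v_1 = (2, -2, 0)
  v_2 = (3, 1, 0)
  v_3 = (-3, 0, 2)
Orthogonal basis:
  u_1 = (2, -2, 0)
  u_2 = (2, 2, 0)
  u_3 = (0, 0, 2)

Apply the Gram-Schmidt recurrence
  u_1 = v_1
  u_i = v_i − Σ_{j<i} ((v_i · u_j) / (u_j · u_j)) · u_j.

Step by step this gives:
  u_1 = (2, -2, 0)
  u_2 = (2, 2, 0)
  u_3 = (0, 0, 2)

Orthogonality check:
  u_2 · u_1 = 0 (should be 0)
  u_3 · u_1 = 0 (should be 0)
  u_3 · u_2 = 0 (should be 0)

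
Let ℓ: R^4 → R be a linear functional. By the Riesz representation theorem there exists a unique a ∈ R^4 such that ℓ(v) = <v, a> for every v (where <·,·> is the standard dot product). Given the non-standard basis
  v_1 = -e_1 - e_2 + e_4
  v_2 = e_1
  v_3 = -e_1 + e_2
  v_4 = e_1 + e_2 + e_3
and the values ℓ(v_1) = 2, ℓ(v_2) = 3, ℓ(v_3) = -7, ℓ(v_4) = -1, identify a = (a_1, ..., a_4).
a = (3, -4, 0, 1)

Write a = (a_1, ..., a_4) in the standard basis. For each basis vector v_i, ℓ(v_i) = <v_i, a> is a linear equation in the a_j's. Collect the n equations into a matrix system V a = ℓ, where row i of V is v_i (expressed in the standard basis). Since V is invertible (lower-triangular with 1s on the diagonal, up to permutation), solve by back-substitution:
  V =
[[-1, -1, 0, 1],
 [1, 0, 0, 0],
 [-1, 1, 0, 0],
 [1, 1, 1, 0]]
  V a = (2, 3, -7, -1)
Solving gives a = (3, -4, 0, 1).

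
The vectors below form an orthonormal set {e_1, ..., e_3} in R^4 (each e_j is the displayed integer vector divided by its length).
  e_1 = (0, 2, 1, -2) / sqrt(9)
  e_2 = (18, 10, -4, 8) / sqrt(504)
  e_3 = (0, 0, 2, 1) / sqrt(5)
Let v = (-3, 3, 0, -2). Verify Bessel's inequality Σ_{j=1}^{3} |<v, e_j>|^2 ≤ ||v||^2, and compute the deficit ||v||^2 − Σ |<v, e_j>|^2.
Σ |<v, e_j>|^2 = 528/35; ||v||^2 = 22; deficit = 242/35

Write each e_j = u_j / sqrt(<u_j, u_j>) where u_j is the displayed integer vector. Then <v, e_j> = <v, u_j> / sqrt(<u_j, u_j>), so |<v, e_j>|^2 = <v, u_j>^2 / <u_j, u_j>.
Coefficients: <v, e_1> = 10/sqrt(9), <v, e_2> = -40/sqrt(504), <v, e_3> = -2/sqrt(5).
Square and sum: Σ |<v, e_j>|^2 = 528/35.
Compute ||v||^2 = v·v = 22.
Deficit = 22 − 528/35 = 242/35 ≥ 0, confirming Bessel's inequality. (The deficit equals ||v − Σ <v,e_j> e_j||^2, the squared distance from v to span{e_j}.)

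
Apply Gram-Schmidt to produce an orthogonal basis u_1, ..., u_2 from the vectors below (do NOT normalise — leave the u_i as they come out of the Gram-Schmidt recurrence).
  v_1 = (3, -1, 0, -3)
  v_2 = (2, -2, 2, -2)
Orthogonal basis:
  u_1 = (3, -1, 0, -3)
  u_2 = (-4/19, -24/19, 2, 4/19)

Apply the Gram-Schmidt recurrence
  u_1 = v_1
  u_i = v_i − Σ_{j<i} ((v_i · u_j) / (u_j · u_j)) · u_j.

Step by step this gives:
  u_1 = (3, -1, 0, -3)
  u_2 = (-4/19, -24/19, 2, 4/19)

Orthogonality check:
  u_2 · u_1 = 0 (should be 0)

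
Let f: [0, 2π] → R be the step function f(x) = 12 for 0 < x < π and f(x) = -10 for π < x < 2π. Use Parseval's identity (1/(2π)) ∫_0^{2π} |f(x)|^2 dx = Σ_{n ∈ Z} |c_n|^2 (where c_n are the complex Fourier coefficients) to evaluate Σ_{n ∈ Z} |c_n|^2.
Σ |c_n|^2 = 122

Parseval equates the L^2 energy of f (normalised by 1/(2π)) with the ℓ^2 sum of its Fourier coefficients: (1/(2π)) ∫_0^{2π} |f|^2 = Σ |c_n|^2.
Compute the left side: (1/(2π)) [∫_0^π 12^2 dx + ∫_π^{2π} (-10)^2 dx] = (1/(2π)) · (144π + 100π) = (144 + 100)/2 = 122.
So Σ_{n ∈ Z} |c_n|^2 = 122.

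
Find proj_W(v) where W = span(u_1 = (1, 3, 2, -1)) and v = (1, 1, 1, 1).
proj_W(v) = (1/3, 1, 2/3, -1/3)

Set up U = [u_1 | ... | u_1] ∈ R^(4×1). The projector onto W = col(U) is P = U (U^T U)^(-1) U^T.
Compute U^T U =
  [15],
and U^T v = (5).
Solve U^T U · c = U^T v for the coefficients: c = (1/3). The projection is proj_W(v) = U c.
Check: (v - proj_W(v)) · u_1 = 0  (should be 0).
Result: proj_W(v) = (1/3, 1, 2/3, -1/3).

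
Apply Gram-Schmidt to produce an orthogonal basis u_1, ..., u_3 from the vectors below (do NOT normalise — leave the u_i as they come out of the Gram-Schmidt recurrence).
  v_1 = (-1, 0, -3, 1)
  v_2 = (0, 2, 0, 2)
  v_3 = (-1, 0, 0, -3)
Orthogonal basis:
  u_1 = (-1, 0, -3, 1)
  u_2 = (2/11, 2, 6/11, 20/11)
  u_3 = (-22/21, 31/21, -1/7, -31/21)

Apply the Gram-Schmidt recurrence
  u_1 = v_1
  u_i = v_i − Σ_{j<i} ((v_i · u_j) / (u_j · u_j)) · u_j.

Step by step this gives:
  u_1 = (-1, 0, -3, 1)
  u_2 = (2/11, 2, 6/11, 20/11)
  u_3 = (-22/21, 31/21, -1/7, -31/21)

Orthogonality check:
  u_2 · u_1 = 0 (should be 0)
  u_3 · u_1 = 0 (should be 0)
  u_3 · u_2 = 0 (should be 0)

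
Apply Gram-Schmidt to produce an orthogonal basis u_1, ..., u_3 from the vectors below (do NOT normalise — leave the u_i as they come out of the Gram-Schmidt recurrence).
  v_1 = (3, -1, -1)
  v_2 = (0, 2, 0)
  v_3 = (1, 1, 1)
Orthogonal basis:
  u_1 = (3, -1, -1)
  u_2 = (6/11, 20/11, -2/11)
  u_3 = (2/5, 0, 6/5)

Apply the Gram-Schmidt recurrence
  u_1 = v_1
  u_i = v_i − Σ_{j<i} ((v_i · u_j) / (u_j · u_j)) · u_j.

Step by step this gives:
  u_1 = (3, -1, -1)
  u_2 = (6/11, 20/11, -2/11)
  u_3 = (2/5, 0, 6/5)

Orthogonality check:
  u_2 · u_1 = 0 (should be 0)
  u_3 · u_1 = 0 (should be 0)
  u_3 · u_2 = 0 (should be 0)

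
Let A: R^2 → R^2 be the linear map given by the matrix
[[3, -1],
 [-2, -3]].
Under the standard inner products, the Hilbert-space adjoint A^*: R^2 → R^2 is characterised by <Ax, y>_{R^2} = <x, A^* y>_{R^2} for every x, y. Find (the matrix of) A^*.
A^* = A^T =
[[3, -2],
 [-1, -3]]

For real matrices with standard dot products, the defining identity <Ax, y> = <x, A^* y> gives (Ax)^T y = x^T (A^*) y, i.e. x^T A^T y = x^T (A^*) y. Since this holds for all x, y, we must have A^* = A^T. Therefore
A^* =
[[3, -2],
 [-1, -3]].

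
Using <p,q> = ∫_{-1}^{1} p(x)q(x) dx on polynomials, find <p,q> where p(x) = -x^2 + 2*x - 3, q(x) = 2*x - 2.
<p,q> = 16

Expand the product: p(x)·q(x) = -2*x^3 + 6*x^2 - 10*x + 6.
∫_{-1}^{1} of each monomial x^k gives [2/(k+1) if k even, 0 if k odd]. Integrating term-by-term (or equivalently evaluating the antiderivative F(x) = -x^4/2 + 2*x^3 - 5*x^2 + 6*x at the endpoints):
  F(1) − F(−1) = 5/2 − (-27/2) = 16.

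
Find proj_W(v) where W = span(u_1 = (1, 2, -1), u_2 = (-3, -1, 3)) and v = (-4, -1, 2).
proj_W(v) = (-3, -1, 3)

Set up U = [u_1 | ... | u_2] ∈ R^(3×2). The projector onto W = col(U) is P = U (U^T U)^(-1) U^T.
Compute U^T U =
  [6, -8]
  [-8, 19],
and U^T v = (-8, 19).
Solve U^T U · c = U^T v for the coefficients: c = (0, 1). The projection is proj_W(v) = U c.
Check: (v - proj_W(v)) · u_1 = 0  (should be 0).
Check: (v - proj_W(v)) · u_2 = 0  (should be 0).
Result: proj_W(v) = (-3, -1, 3).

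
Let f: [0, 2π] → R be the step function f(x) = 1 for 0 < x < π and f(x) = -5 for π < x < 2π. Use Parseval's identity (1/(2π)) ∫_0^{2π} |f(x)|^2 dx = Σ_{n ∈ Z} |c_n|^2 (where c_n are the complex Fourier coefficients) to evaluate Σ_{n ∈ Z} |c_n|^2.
Σ |c_n|^2 = 13

Parseval equates the L^2 energy of f (normalised by 1/(2π)) with the ℓ^2 sum of its Fourier coefficients: (1/(2π)) ∫_0^{2π} |f|^2 = Σ |c_n|^2.
Compute the left side: (1/(2π)) [∫_0^π 1^2 dx + ∫_π^{2π} (-5)^2 dx] = (1/(2π)) · (1π + 25π) = (1 + 25)/2 = 13.
So Σ_{n ∈ Z} |c_n|^2 = 13.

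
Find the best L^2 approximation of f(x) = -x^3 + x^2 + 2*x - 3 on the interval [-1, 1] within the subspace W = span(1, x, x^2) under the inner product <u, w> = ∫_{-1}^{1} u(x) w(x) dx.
g(x) = x^2 + 7*x/5 - 3

The best approximation g ∈ W is the orthogonal projection of f onto W. Writing g = a_0 + a_1 x + a_2 x^2, the coefficients solve the normal equations G · a = b where
  G_{ij} = <φ_i, φ_j> and b_i = <f, φ_i>, with φ_0 = 1, φ_1 = x, φ_2 = x^2.
G =
  [2, 0, 2/3]
  [0, 2/3, 0]
  [2/3, 0, 2/5],
b = (-16/3, 14/15, -8/5).
Solving gives a_0 = -3, a_1 = 7/5, a_2 = 1, so
  g(x) = x^2 + 7*x/5 - 3.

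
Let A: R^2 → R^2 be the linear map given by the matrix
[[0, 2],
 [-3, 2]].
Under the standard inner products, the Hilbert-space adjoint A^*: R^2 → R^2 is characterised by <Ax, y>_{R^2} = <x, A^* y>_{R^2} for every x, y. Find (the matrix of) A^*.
A^* = A^T =
[[0, -3],
 [2, 2]]

For real matrices with standard dot products, the defining identity <Ax, y> = <x, A^* y> gives (Ax)^T y = x^T (A^*) y, i.e. x^T A^T y = x^T (A^*) y. Since this holds for all x, y, we must have A^* = A^T. Therefore
A^* =
[[0, -3],
 [2, 2]].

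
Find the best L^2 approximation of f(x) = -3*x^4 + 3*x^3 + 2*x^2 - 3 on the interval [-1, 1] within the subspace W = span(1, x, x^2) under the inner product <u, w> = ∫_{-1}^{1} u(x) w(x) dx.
g(x) = -4*x^2/7 + 9*x/5 - 96/35

The best approximation g ∈ W is the orthogonal projection of f onto W. Writing g = a_0 + a_1 x + a_2 x^2, the coefficients solve the normal equations G · a = b where
  G_{ij} = <φ_i, φ_j> and b_i = <f, φ_i>, with φ_0 = 1, φ_1 = x, φ_2 = x^2.
G =
  [2, 0, 2/3]
  [0, 2/3, 0]
  [2/3, 0, 2/5],
b = (-88/15, 6/5, -72/35).
Solving gives a_0 = -96/35, a_1 = 9/5, a_2 = -4/7, so
  g(x) = -4*x^2/7 + 9*x/5 - 96/35.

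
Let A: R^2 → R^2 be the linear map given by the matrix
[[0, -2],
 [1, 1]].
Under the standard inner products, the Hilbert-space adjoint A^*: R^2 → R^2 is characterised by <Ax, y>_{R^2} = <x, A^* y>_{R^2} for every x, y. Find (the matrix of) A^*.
A^* = A^T =
[[0, 1],
 [-2, 1]]

For real matrices with standard dot products, the defining identity <Ax, y> = <x, A^* y> gives (Ax)^T y = x^T (A^*) y, i.e. x^T A^T y = x^T (A^*) y. Since this holds for all x, y, we must have A^* = A^T. Therefore
A^* =
[[0, 1],
 [-2, 1]].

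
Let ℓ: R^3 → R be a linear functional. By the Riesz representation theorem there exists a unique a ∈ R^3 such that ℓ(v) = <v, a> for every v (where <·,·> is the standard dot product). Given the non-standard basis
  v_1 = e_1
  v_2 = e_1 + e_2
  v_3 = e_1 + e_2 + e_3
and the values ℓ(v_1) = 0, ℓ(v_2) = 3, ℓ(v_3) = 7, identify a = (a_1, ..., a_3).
a = (0, 3, 4)

Write a = (a_1, ..., a_3) in the standard basis. For each basis vector v_i, ℓ(v_i) = <v_i, a> is a linear equation in the a_j's. Collect the n equations into a matrix system V a = ℓ, where row i of V is v_i (expressed in the standard basis). Since V is invertible (lower-triangular with 1s on the diagonal, up to permutation), solve by back-substitution:
  V =
[[1, 0, 0],
 [1, 1, 0],
 [1, 1, 1]]
  V a = (0, 3, 7)
Solving gives a = (0, 3, 4).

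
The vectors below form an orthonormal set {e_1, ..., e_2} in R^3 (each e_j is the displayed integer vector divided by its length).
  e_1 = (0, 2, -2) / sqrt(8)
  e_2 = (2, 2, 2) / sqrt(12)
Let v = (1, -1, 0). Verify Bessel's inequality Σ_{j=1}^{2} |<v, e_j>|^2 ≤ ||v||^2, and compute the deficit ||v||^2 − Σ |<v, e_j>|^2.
Σ |<v, e_j>|^2 = 1/2; ||v||^2 = 2; deficit = 3/2

Write each e_j = u_j / sqrt(<u_j, u_j>) where u_j is the displayed integer vector. Then <v, e_j> = <v, u_j> / sqrt(<u_j, u_j>), so |<v, e_j>|^2 = <v, u_j>^2 / <u_j, u_j>.
Coefficients: <v, e_1> = -2/sqrt(8), <v, e_2> = 0/sqrt(12).
Square and sum: Σ |<v, e_j>|^2 = 1/2.
Compute ||v||^2 = v·v = 2.
Deficit = 2 − 1/2 = 3/2 ≥ 0, confirming Bessel's inequality. (The deficit equals ||v − Σ <v,e_j> e_j||^2, the squared distance from v to span{e_j}.)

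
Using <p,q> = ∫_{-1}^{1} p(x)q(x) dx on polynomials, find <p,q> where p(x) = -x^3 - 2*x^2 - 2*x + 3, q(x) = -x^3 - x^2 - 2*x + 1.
<p,q> = 842/105

Expand the product: p(x)·q(x) = x^6 + 3*x^5 + 6*x^4 + 2*x^3 - x^2 - 8*x + 3.
∫_{-1}^{1} of each monomial x^k gives [2/(k+1) if k even, 0 if k odd]. Integrating term-by-term (or equivalently evaluating the antiderivative F(x) = x^7/7 + x^6/2 + 6*x^5/5 + x^4/2 - x^3/3 - 4*x^2 + 3*x at the endpoints):
  F(1) − F(−1) = 106/105 − (-736/105) = 842/105.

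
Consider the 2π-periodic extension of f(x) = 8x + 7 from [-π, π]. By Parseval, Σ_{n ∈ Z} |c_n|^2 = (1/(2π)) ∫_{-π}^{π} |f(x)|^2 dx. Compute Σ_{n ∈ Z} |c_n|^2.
Σ |c_n|^2 = 64π^2/3 + 49

Expand and integrate term by term over [-π, π]:
  ∫ (8x)^2 dx = 64·(2π^3/3); ∫ 2·8·(7)·x dx = 0 (odd integrand); ∫ 7^2 dx = 49·2π.
So (1/(2π)) ∫_{-π}^{π} (8x + 7)^2 dx = 64π^2/3 + 49 = 64π^2/3 + 49.
Parseval ⇒ Σ |c_n|^2 = 64π^2/3 + 49.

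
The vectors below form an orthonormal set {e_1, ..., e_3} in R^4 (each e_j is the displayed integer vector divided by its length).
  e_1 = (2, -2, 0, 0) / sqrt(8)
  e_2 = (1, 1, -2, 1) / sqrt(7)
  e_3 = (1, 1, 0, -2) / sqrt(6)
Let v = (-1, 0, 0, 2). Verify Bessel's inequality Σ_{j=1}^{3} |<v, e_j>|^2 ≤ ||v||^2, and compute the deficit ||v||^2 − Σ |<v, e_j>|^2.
Σ |<v, e_j>|^2 = 101/21; ||v||^2 = 5; deficit = 4/21

Write each e_j = u_j / sqrt(<u_j, u_j>) where u_j is the displayed integer vector. Then <v, e_j> = <v, u_j> / sqrt(<u_j, u_j>), so |<v, e_j>|^2 = <v, u_j>^2 / <u_j, u_j>.
Coefficients: <v, e_1> = -2/sqrt(8), <v, e_2> = 1/sqrt(7), <v, e_3> = -5/sqrt(6).
Square and sum: Σ |<v, e_j>|^2 = 101/21.
Compute ||v||^2 = v·v = 5.
Deficit = 5 − 101/21 = 4/21 ≥ 0, confirming Bessel's inequality. (The deficit equals ||v − Σ <v,e_j> e_j||^2, the squared distance from v to span{e_j}.)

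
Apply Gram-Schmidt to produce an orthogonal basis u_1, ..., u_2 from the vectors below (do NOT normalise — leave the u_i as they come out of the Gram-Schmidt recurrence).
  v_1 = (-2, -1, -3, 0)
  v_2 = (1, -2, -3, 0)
Orthogonal basis:
  u_1 = (-2, -1, -3, 0)
  u_2 = (16/7, -19/14, -15/14, 0)

Apply the Gram-Schmidt recurrence
  u_1 = v_1
  u_i = v_i − Σ_{j<i} ((v_i · u_j) / (u_j · u_j)) · u_j.

Step by step this gives:
  u_1 = (-2, -1, -3, 0)
  u_2 = (16/7, -19/14, -15/14, 0)

Orthogonality check:
  u_2 · u_1 = 0 (should be 0)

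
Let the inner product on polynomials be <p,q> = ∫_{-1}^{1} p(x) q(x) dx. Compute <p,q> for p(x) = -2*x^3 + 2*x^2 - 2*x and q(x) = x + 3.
<p,q> = 28/15

Expand the product: p(x)·q(x) = -2*x^4 - 4*x^3 + 4*x^2 - 6*x.
∫_{-1}^{1} of each monomial x^k gives [2/(k+1) if k even, 0 if k odd]. Integrating term-by-term (or equivalently evaluating the antiderivative F(x) = -2*x^5/5 - x^4 + 4*x^3/3 - 3*x^2 at the endpoints):
  F(1) − F(−1) = -46/15 − (-74/15) = 28/15.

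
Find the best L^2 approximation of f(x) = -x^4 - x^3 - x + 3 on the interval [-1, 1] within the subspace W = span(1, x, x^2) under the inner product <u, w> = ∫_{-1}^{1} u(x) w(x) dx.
g(x) = -6*x^2/7 - 8*x/5 + 108/35

The best approximation g ∈ W is the orthogonal projection of f onto W. Writing g = a_0 + a_1 x + a_2 x^2, the coefficients solve the normal equations G · a = b where
  G_{ij} = <φ_i, φ_j> and b_i = <f, φ_i>, with φ_0 = 1, φ_1 = x, φ_2 = x^2.
G =
  [2, 0, 2/3]
  [0, 2/3, 0]
  [2/3, 0, 2/5],
b = (28/5, -16/15, 12/7).
Solving gives a_0 = 108/35, a_1 = -8/5, a_2 = -6/7, so
  g(x) = -6*x^2/7 - 8*x/5 + 108/35.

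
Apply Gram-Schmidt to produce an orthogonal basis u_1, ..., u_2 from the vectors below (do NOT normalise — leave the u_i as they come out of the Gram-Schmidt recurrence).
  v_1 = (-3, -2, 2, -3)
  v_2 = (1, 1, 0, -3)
Orthogonal basis:
  u_1 = (-3, -2, 2, -3)
  u_2 = (19/13, 17/13, -4/13, -33/13)

Apply the Gram-Schmidt recurrence
  u_1 = v_1
  u_i = v_i − Σ_{j<i} ((v_i · u_j) / (u_j · u_j)) · u_j.

Step by step this gives:
  u_1 = (-3, -2, 2, -3)
  u_2 = (19/13, 17/13, -4/13, -33/13)

Orthogonality check:
  u_2 · u_1 = 0 (should be 0)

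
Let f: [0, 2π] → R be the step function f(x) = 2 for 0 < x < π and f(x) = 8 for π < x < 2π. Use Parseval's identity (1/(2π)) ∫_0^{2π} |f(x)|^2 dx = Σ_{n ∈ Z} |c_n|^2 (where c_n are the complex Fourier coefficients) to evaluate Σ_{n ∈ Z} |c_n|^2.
Σ |c_n|^2 = 34

Parseval equates the L^2 energy of f (normalised by 1/(2π)) with the ℓ^2 sum of its Fourier coefficients: (1/(2π)) ∫_0^{2π} |f|^2 = Σ |c_n|^2.
Compute the left side: (1/(2π)) [∫_0^π 2^2 dx + ∫_π^{2π} 8^2 dx] = (1/(2π)) · (4π + 64π) = (4 + 64)/2 = 34.
So Σ_{n ∈ Z} |c_n|^2 = 34.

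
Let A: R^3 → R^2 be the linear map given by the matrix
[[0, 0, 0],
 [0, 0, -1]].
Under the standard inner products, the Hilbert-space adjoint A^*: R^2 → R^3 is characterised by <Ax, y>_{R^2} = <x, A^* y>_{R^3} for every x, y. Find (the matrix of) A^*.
A^* = A^T =
[[0, 0],
 [0, 0],
 [0, -1]]

For real matrices with standard dot products, the defining identity <Ax, y> = <x, A^* y> gives (Ax)^T y = x^T (A^*) y, i.e. x^T A^T y = x^T (A^*) y. Since this holds for all x, y, we must have A^* = A^T. Therefore
A^* =
[[0, 0],
 [0, 0],
 [0, -1]].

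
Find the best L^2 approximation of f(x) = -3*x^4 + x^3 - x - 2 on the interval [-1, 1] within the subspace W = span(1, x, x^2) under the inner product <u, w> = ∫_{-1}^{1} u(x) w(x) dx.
g(x) = -18*x^2/7 - 2*x/5 - 61/35

The best approximation g ∈ W is the orthogonal projection of f onto W. Writing g = a_0 + a_1 x + a_2 x^2, the coefficients solve the normal equations G · a = b where
  G_{ij} = <φ_i, φ_j> and b_i = <f, φ_i>, with φ_0 = 1, φ_1 = x, φ_2 = x^2.
G =
  [2, 0, 2/3]
  [0, 2/3, 0]
  [2/3, 0, 2/5],
b = (-26/5, -4/15, -46/21).
Solving gives a_0 = -61/35, a_1 = -2/5, a_2 = -18/7, so
  g(x) = -18*x^2/7 - 2*x/5 - 61/35.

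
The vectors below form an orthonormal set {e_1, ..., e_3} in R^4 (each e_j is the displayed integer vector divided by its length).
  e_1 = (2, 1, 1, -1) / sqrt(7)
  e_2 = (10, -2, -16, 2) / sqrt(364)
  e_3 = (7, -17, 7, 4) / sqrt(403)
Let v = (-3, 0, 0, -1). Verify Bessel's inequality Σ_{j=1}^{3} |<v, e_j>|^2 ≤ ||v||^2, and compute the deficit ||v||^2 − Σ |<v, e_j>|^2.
Σ |<v, e_j>|^2 = 246/31; ||v||^2 = 10; deficit = 64/31

Write each e_j = u_j / sqrt(<u_j, u_j>) where u_j is the displayed integer vector. Then <v, e_j> = <v, u_j> / sqrt(<u_j, u_j>), so |<v, e_j>|^2 = <v, u_j>^2 / <u_j, u_j>.
Coefficients: <v, e_1> = -5/sqrt(7), <v, e_2> = -32/sqrt(364), <v, e_3> = -25/sqrt(403).
Square and sum: Σ |<v, e_j>|^2 = 246/31.
Compute ||v||^2 = v·v = 10.
Deficit = 10 − 246/31 = 64/31 ≥ 0, confirming Bessel's inequality. (The deficit equals ||v − Σ <v,e_j> e_j||^2, the squared distance from v to span{e_j}.)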